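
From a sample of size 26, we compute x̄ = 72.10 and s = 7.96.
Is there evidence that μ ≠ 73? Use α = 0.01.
One-sample t-test:
H₀: μ = 73
H₁: μ ≠ 73
df = n - 1 = 25
t = (x̄ - μ₀) / (s/√n) = (72.10 - 73) / (7.96/√26) = -0.577
p-value = 0.5694

Since p-value > α = 0.01, we fail to reject H₀.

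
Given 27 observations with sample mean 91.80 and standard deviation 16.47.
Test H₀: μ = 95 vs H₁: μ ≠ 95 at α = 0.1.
One-sample t-test:
H₀: μ = 95
H₁: μ ≠ 95
df = n - 1 = 26
t = (x̄ - μ₀) / (s/√n) = (91.80 - 95) / (16.47/√27) = -1.010
p-value = 0.3220

Since p-value > α = 0.1, we fail to reject H₀.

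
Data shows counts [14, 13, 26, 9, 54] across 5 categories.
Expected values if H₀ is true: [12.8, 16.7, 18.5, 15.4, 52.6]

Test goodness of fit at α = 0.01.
Chi-square goodness of fit test:
H₀: observed counts match expected distribution
H₁: observed counts differ from expected distribution
df = k - 1 = 4
χ² = Σ(O - E)²/E
   = (14 - 12.8)²/12.8 + (13 - 16.7)²/16.7 + (26 - 18.5)²/18.5 + (9 - 15.4)²/15.4 + (54 - 52.6)²/52.6
   = 0.112 + 0.820 + 3.041 + 2.660 + 0.037
   = 6.67
p-value = 0.1544

Since p-value > α = 0.01, we fail to reject H₀.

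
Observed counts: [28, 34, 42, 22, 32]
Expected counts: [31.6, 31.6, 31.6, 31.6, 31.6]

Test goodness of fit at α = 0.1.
Chi-square goodness of fit test:
H₀: observed counts match expected distribution
H₁: observed counts differ from expected distribution
df = k - 1 = 4
χ² = Σ(O - E)²/E
   = (28 - 31.6)²/31.6 + (34 - 31.6)²/31.6 + (42 - 31.6)²/31.6 + (22 - 31.6)²/31.6 + (32 - 31.6)²/31.6
   = 0.410 + 0.182 + 3.423 + 2.916 + 0.005
   = 6.94
p-value = 0.1393

Since p-value > α = 0.1, we fail to reject H₀.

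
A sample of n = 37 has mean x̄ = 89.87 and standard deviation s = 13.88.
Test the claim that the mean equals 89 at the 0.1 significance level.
One-sample t-test:
H₀: μ = 89
H₁: μ ≠ 89
df = n - 1 = 36
t = (x̄ - μ₀) / (s/√n) = (89.87 - 89) / (13.88/√37) = 0.381
p-value = 0.7052

Since p-value > α = 0.1, we fail to reject H₀.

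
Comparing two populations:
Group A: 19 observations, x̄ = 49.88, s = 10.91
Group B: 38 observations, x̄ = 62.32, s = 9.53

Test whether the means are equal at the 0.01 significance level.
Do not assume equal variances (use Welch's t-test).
Welch's two-sample t-test:
H₀: μ₁ = μ₂
H₁: μ₁ ≠ μ₂
s₁²/n₁ = 10.91²/19 = 6.2646,  s₂²/n₂ = 9.53²/38 = 2.3900
SE = √(s₁²/n₁ + s₂²/n₂) = √(6.2646 + 2.3900) = 2.9419
df (Welch-Satterthwaite) = (s₁²/n₁ + s₂²/n₂)² / [(s₁²/n₁)²/(n₁-1) + (s₂²/n₂)²/(n₂-1)] ≈ 32.08
t = (x̄₁ - x̄₂) / SE = (49.88 - 62.32) / 2.9419 = -12.44 / 2.9419 = -4.229
p-value = 0.0002

Since p-value < α = 0.01, we reject H₀.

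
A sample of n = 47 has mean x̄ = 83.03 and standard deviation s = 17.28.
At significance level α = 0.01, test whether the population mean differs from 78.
One-sample t-test:
H₀: μ = 78
H₁: μ ≠ 78
df = n - 1 = 46
t = (x̄ - μ₀) / (s/√n) = (83.03 - 78) / (17.28/√47) = 1.996
p-value = 0.0519

Since p-value > α = 0.01, we fail to reject H₀.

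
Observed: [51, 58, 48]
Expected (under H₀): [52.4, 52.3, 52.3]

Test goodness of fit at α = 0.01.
Chi-square goodness of fit test:
H₀: observed counts match expected distribution
H₁: observed counts differ from expected distribution
df = k - 1 = 2
χ² = Σ(O - E)²/E
   = (51 - 52.4)²/52.4 + (58 - 52.3)²/52.3 + (48 - 52.3)²/52.3
   = 0.037 + 0.621 + 0.354
   = 1.01
p-value = 0.6029

Since p-value > α = 0.01, we fail to reject H₀.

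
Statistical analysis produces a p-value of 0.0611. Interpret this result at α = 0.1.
Since p = 0.0611 < α = 0.1, reject H₀.
There is sufficient evidence to reject the null hypothesis; the result is statistically significant at the 0.1 level.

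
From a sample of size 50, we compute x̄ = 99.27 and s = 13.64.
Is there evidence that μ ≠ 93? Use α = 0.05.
One-sample t-test:
H₀: μ = 93
H₁: μ ≠ 93
df = n - 1 = 49
t = (x̄ - μ₀) / (s/√n) = (99.27 - 93) / (13.64/√50) = 3.250
p-value = 0.0021

Since p-value < α = 0.05, we reject H₀.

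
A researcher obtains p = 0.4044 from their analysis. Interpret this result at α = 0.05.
Since p = 0.4044 > α = 0.05, fail to reject H₀.
There is insufficient evidence to reject the null hypothesis; the result is not statistically significant at the 0.05 level.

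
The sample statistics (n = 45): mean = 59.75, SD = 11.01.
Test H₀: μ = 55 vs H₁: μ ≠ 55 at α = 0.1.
One-sample t-test:
H₀: μ = 55
H₁: μ ≠ 55
df = n - 1 = 44
t = (x̄ - μ₀) / (s/√n) = (59.75 - 55) / (11.01/√45) = 2.894
p-value = 0.0059

Since p-value < α = 0.1, we reject H₀.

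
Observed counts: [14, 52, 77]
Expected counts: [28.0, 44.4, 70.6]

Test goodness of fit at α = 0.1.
Chi-square goodness of fit test:
H₀: observed counts match expected distribution
H₁: observed counts differ from expected distribution
df = k - 1 = 2
χ² = Σ(O - E)²/E
   = (14 - 28.0)²/28.0 + (52 - 44.4)²/44.4 + (77 - 70.6)²/70.6
   = 7.000 + 1.301 + 0.580
   = 8.88
p-value = 0.0118

Since p-value < α = 0.1, we reject H₀.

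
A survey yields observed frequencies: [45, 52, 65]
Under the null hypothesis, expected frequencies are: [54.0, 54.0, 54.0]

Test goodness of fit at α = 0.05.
Chi-square goodness of fit test:
H₀: observed counts match expected distribution
H₁: observed counts differ from expected distribution
df = k - 1 = 2
χ² = Σ(O - E)²/E
   = (45 - 54.0)²/54.0 + (52 - 54.0)²/54.0 + (65 - 54.0)²/54.0
   = 1.500 + 0.074 + 2.241
   = 3.81
p-value = 0.1485

Since p-value > α = 0.05, we fail to reject H₀.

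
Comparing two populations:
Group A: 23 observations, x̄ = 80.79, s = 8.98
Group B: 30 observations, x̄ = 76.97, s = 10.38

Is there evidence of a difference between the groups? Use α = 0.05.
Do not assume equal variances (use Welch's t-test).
Welch's two-sample t-test:
H₀: μ₁ = μ₂
H₁: μ₁ ≠ μ₂
s₁²/n₁ = 8.98²/23 = 3.5061,  s₂²/n₂ = 10.38²/30 = 3.5915
SE = √(s₁²/n₁ + s₂²/n₂) = √(3.5061 + 3.5915) = 2.6641
df (Welch-Satterthwaite) = (s₁²/n₁ + s₂²/n₂)² / [(s₁²/n₁)²/(n₁-1) + (s₂²/n₂)²/(n₂-1)] ≈ 50.20
t = (x̄₁ - x̄₂) / SE = (80.79 - 76.97) / 2.6641 = 3.82 / 2.6641 = 1.434
p-value = 0.1578

Since p-value > α = 0.05, we fail to reject H₀.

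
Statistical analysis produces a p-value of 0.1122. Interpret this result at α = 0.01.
Since p = 0.1122 > α = 0.01, fail to reject H₀.
There is insufficient evidence to reject the null hypothesis; the result is not statistically significant at the 0.01 level.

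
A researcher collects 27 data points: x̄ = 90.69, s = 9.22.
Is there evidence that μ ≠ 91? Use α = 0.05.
One-sample t-test:
H₀: μ = 91
H₁: μ ≠ 91
df = n - 1 = 26
t = (x̄ - μ₀) / (s/√n) = (90.69 - 91) / (9.22/√27) = -0.175
p-value = 0.8627

Since p-value > α = 0.05, we fail to reject H₀.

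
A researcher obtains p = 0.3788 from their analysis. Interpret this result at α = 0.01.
Since p = 0.3788 > α = 0.01, fail to reject H₀.
There is insufficient evidence to reject the null hypothesis; the result is not statistically significant at the 0.01 level.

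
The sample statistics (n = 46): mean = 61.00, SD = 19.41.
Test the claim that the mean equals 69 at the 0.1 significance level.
One-sample t-test:
H₀: μ = 69
H₁: μ ≠ 69
df = n - 1 = 45
t = (x̄ - μ₀) / (s/√n) = (61.00 - 69) / (19.41/√46) = -2.795
p-value = 0.0076

Since p-value < α = 0.1, we reject H₀.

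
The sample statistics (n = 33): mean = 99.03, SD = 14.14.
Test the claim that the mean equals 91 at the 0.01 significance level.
One-sample t-test:
H₀: μ = 91
H₁: μ ≠ 91
df = n - 1 = 32
t = (x̄ - μ₀) / (s/√n) = (99.03 - 91) / (14.14/√33) = 3.262
p-value = 0.0026

Since p-value < α = 0.01, we reject H₀.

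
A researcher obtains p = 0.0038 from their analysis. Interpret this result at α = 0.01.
Since p = 0.0038 < α = 0.01, reject H₀.
There is sufficient evidence to reject the null hypothesis; the result is statistically significant at the 0.01 level.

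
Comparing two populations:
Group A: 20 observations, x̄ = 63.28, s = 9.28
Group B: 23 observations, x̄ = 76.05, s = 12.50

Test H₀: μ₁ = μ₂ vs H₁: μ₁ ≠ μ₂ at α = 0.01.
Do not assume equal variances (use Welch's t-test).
Welch's two-sample t-test:
H₀: μ₁ = μ₂
H₁: μ₁ ≠ μ₂
s₁²/n₁ = 9.28²/20 = 4.3059,  s₂²/n₂ = 12.50²/23 = 6.7935
SE = √(s₁²/n₁ + s₂²/n₂) = √(4.3059 + 6.7935) = 3.3316
df (Welch-Satterthwaite) = (s₁²/n₁ + s₂²/n₂)² / [(s₁²/n₁)²/(n₁-1) + (s₂²/n₂)²/(n₂-1)] ≈ 40.08
t = (x̄₁ - x̄₂) / SE = (63.28 - 76.05) / 3.3316 = -12.77 / 3.3316 = -3.833
p-value = 0.0004

Since p-value < α = 0.01, we reject H₀.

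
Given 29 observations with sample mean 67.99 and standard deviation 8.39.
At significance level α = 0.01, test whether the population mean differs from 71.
One-sample t-test:
H₀: μ = 71
H₁: μ ≠ 71
df = n - 1 = 28
t = (x̄ - μ₀) / (s/√n) = (67.99 - 71) / (8.39/√29) = -1.932
p-value = 0.0635

Since p-value > α = 0.01, we fail to reject H₀.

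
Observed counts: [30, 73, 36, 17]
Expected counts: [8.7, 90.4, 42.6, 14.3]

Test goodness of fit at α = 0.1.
Chi-square goodness of fit test:
H₀: observed counts match expected distribution
H₁: observed counts differ from expected distribution
df = k - 1 = 3
χ² = Σ(O - E)²/E
   = (30 - 8.7)²/8.7 + (73 - 90.4)²/90.4 + (36 - 42.6)²/42.6 + (17 - 14.3)²/14.3
   = 52.148 + 3.349 + 1.023 + 0.510
   = 57.03
p-value < 0.0001

Since p-value < α = 0.1, we reject H₀.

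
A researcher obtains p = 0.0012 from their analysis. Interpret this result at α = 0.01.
Since p = 0.0012 < α = 0.01, reject H₀.
There is sufficient evidence to reject the null hypothesis; the result is statistically significant at the 0.01 level.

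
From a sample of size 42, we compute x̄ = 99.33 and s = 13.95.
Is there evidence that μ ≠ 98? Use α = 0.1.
One-sample t-test:
H₀: μ = 98
H₁: μ ≠ 98
df = n - 1 = 41
t = (x̄ - μ₀) / (s/√n) = (99.33 - 98) / (13.95/√42) = 0.618
p-value = 0.5401

Since p-value > α = 0.1, we fail to reject H₀.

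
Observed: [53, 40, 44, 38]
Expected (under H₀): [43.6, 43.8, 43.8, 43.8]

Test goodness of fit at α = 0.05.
Chi-square goodness of fit test:
H₀: observed counts match expected distribution
H₁: observed counts differ from expected distribution
df = k - 1 = 3
χ² = Σ(O - E)²/E
   = (53 - 43.6)²/43.6 + (40 - 43.8)²/43.8 + (44 - 43.8)²/43.8 + (38 - 43.8)²/43.8
   = 2.027 + 0.330 + 0.001 + 0.768
   = 3.13
p-value = 0.3727

Since p-value > α = 0.05, we fail to reject H₀.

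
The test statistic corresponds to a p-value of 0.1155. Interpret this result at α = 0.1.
Since p = 0.1155 > α = 0.1, fail to reject H₀.
There is insufficient evidence to reject the null hypothesis; the result is not statistically significant at the 0.1 level.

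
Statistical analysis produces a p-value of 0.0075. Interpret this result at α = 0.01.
Since p = 0.0075 < α = 0.01, reject H₀.
There is sufficient evidence to reject the null hypothesis; the result is statistically significant at the 0.01 level.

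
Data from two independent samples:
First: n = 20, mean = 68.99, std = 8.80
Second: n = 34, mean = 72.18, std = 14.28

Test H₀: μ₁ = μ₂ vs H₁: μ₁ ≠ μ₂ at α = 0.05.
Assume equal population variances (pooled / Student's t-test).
Student's two-sample t-test (equal variances):
H₀: μ₁ = μ₂
H₁: μ₁ ≠ μ₂
df = n₁ + n₂ - 2 = 52
Pooled variance s_p² = [(n₁-1)s₁² + (n₂-1)s₂²] / (n₁ + n₂ - 2) = [(19)(8.80²) + (33)(14.28²)] / 52 = 157.7051
SE = √(s_p²(1/n₁ + 1/n₂)) = √(157.7051 × (1/20 + 1/34)) = 3.5389
t = (x̄₁ - x̄₂) / SE = (68.99 - 72.18) / 3.5389 = -3.19 / 3.5389 = -0.901
p-value = 0.3715

Since p-value > α = 0.05, we fail to reject H₀.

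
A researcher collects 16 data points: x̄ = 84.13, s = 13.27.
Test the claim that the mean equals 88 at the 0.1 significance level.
One-sample t-test:
H₀: μ = 88
H₁: μ ≠ 88
df = n - 1 = 15
t = (x̄ - μ₀) / (s/√n) = (84.13 - 88) / (13.27/√16) = -1.167
p-value = 0.2616

Since p-value > α = 0.1, we fail to reject H₀.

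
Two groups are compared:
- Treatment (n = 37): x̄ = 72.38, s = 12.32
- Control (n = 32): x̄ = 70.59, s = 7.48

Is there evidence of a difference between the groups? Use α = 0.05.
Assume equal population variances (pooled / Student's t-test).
Student's two-sample t-test (equal variances):
H₀: μ₁ = μ₂
H₁: μ₁ ≠ μ₂
df = n₁ + n₂ - 2 = 67
Pooled variance s_p² = [(n₁-1)s₁² + (n₂-1)s₂²] / (n₁ + n₂ - 2) = [(36)(12.32²) + (31)(7.48²)] / 67 = 107.4422
SE = √(s_p²(1/n₁ + 1/n₂)) = √(107.4422 × (1/37 + 1/32)) = 2.5023
t = (x̄₁ - x̄₂) / SE = (72.38 - 70.59) / 2.5023 = 1.79 / 2.5023 = 0.715
p-value = 0.4769

Since p-value > α = 0.05, we fail to reject H₀.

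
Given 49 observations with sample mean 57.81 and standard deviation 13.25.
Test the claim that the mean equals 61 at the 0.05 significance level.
One-sample t-test:
H₀: μ = 61
H₁: μ ≠ 61
df = n - 1 = 48
t = (x̄ - μ₀) / (s/√n) = (57.81 - 61) / (13.25/√49) = -1.685
p-value = 0.0984

Since p-value > α = 0.05, we fail to reject H₀.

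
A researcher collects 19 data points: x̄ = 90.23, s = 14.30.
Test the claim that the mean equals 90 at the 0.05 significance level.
One-sample t-test:
H₀: μ = 90
H₁: μ ≠ 90
df = n - 1 = 18
t = (x̄ - μ₀) / (s/√n) = (90.23 - 90) / (14.30/√19) = 0.070
p-value = 0.9449

Since p-value > α = 0.05, we fail to reject H₀.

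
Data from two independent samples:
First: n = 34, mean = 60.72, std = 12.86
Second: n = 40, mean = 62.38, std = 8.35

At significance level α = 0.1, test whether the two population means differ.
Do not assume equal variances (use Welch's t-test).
Welch's two-sample t-test:
H₀: μ₁ = μ₂
H₁: μ₁ ≠ μ₂
s₁²/n₁ = 12.86²/34 = 4.8641,  s₂²/n₂ = 8.35²/40 = 1.7431
SE = √(s₁²/n₁ + s₂²/n₂) = √(4.8641 + 1.7431) = 2.5704
df (Welch-Satterthwaite) = (s₁²/n₁ + s₂²/n₂)² / [(s₁²/n₁)²/(n₁-1) + (s₂²/n₂)²/(n₂-1)] ≈ 54.92
t = (x̄₁ - x̄₂) / SE = (60.72 - 62.38) / 2.5704 = -1.66 / 2.5704 = -0.646
p-value = 0.5211

Since p-value > α = 0.1, we fail to reject H₀.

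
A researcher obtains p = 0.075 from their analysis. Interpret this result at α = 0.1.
Since p = 0.075 < α = 0.1, reject H₀.
There is sufficient evidence to reject the null hypothesis; the result is statistically significant at the 0.1 level.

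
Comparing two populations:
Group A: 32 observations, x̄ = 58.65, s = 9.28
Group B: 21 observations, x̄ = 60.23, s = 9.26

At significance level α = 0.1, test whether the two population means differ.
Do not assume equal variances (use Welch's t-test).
Welch's two-sample t-test:
H₀: μ₁ = μ₂
H₁: μ₁ ≠ μ₂
s₁²/n₁ = 9.28²/32 = 2.6912,  s₂²/n₂ = 9.26²/21 = 4.0832
SE = √(s₁²/n₁ + s₂²/n₂) = √(2.6912 + 4.0832) = 2.6028
df (Welch-Satterthwaite) = (s₁²/n₁ + s₂²/n₂)² / [(s₁²/n₁)²/(n₁-1) + (s₂²/n₂)²/(n₂-1)] ≈ 43.00
t = (x̄₁ - x̄₂) / SE = (58.65 - 60.23) / 2.6028 = -1.58 / 2.6028 = -0.607
p-value = 0.5470

Since p-value > α = 0.1, we fail to reject H₀.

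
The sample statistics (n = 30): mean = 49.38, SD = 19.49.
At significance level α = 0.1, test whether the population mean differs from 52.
One-sample t-test:
H₀: μ = 52
H₁: μ ≠ 52
df = n - 1 = 29
t = (x̄ - μ₀) / (s/√n) = (49.38 - 52) / (19.49/√30) = -0.736
p-value = 0.4675

Since p-value > α = 0.1, we fail to reject H₀.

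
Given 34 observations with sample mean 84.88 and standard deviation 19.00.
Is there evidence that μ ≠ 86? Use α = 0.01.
One-sample t-test:
H₀: μ = 86
H₁: μ ≠ 86
df = n - 1 = 33
t = (x̄ - μ₀) / (s/√n) = (84.88 - 86) / (19.00/√34) = -0.344
p-value = 0.7332

Since p-value > α = 0.01, we fail to reject H₀.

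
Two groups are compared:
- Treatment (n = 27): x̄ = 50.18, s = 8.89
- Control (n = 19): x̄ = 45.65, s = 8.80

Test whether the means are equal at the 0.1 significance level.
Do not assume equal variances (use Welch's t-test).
Welch's two-sample t-test:
H₀: μ₁ = μ₂
H₁: μ₁ ≠ μ₂
s₁²/n₁ = 8.89²/27 = 2.9271,  s₂²/n₂ = 8.80²/19 = 4.0758
SE = √(s₁²/n₁ + s₂²/n₂) = √(2.9271 + 4.0758) = 2.6463
df (Welch-Satterthwaite) = (s₁²/n₁ + s₂²/n₂)² / [(s₁²/n₁)²/(n₁-1) + (s₂²/n₂)²/(n₂-1)] ≈ 39.16
t = (x̄₁ - x̄₂) / SE = (50.18 - 45.65) / 2.6463 = 4.53 / 2.6463 = 1.712
p-value = 0.0948

Since p-value < α = 0.1, we reject H₀.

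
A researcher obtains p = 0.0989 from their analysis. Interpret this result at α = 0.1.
Since p = 0.0989 < α = 0.1, reject H₀.
There is sufficient evidence to reject the null hypothesis; the result is statistically significant at the 0.1 level.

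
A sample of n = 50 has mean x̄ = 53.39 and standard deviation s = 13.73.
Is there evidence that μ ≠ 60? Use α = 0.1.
One-sample t-test:
H₀: μ = 60
H₁: μ ≠ 60
df = n - 1 = 49
t = (x̄ - μ₀) / (s/√n) = (53.39 - 60) / (13.73/√50) = -3.404
p-value = 0.0013

Since p-value < α = 0.1, we reject H₀.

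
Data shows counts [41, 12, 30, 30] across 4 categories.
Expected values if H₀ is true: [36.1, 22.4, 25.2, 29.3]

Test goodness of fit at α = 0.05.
Chi-square goodness of fit test:
H₀: observed counts match expected distribution
H₁: observed counts differ from expected distribution
df = k - 1 = 3
χ² = Σ(O - E)²/E
   = (41 - 36.1)²/36.1 + (12 - 22.4)²/22.4 + (30 - 25.2)²/25.2 + (30 - 29.3)²/29.3
   = 0.665 + 4.829 + 0.914 + 0.017
   = 6.42
p-value = 0.0927

Since p-value > α = 0.05, we fail to reject H₀.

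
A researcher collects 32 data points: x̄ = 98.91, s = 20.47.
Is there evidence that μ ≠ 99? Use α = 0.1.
One-sample t-test:
H₀: μ = 99
H₁: μ ≠ 99
df = n - 1 = 31
t = (x̄ - μ₀) / (s/√n) = (98.91 - 99) / (20.47/√32) = -0.025
p-value = 0.9803

Since p-value > α = 0.1, we fail to reject H₀.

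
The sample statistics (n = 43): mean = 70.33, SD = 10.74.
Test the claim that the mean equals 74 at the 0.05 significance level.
One-sample t-test:
H₀: μ = 74
H₁: μ ≠ 74
df = n - 1 = 42
t = (x̄ - μ₀) / (s/√n) = (70.33 - 74) / (10.74/√43) = -2.241
p-value = 0.0304

Since p-value < α = 0.05, we reject H₀.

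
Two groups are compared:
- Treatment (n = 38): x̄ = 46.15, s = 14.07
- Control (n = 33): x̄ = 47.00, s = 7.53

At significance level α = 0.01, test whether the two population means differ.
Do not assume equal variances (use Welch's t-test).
Welch's two-sample t-test:
H₀: μ₁ = μ₂
H₁: μ₁ ≠ μ₂
s₁²/n₁ = 14.07²/38 = 5.2096,  s₂²/n₂ = 7.53²/33 = 1.7182
SE = √(s₁²/n₁ + s₂²/n₂) = √(5.2096 + 1.7182) = 2.6321
df (Welch-Satterthwaite) = (s₁²/n₁ + s₂²/n₂)² / [(s₁²/n₁)²/(n₁-1) + (s₂²/n₂)²/(n₂-1)] ≈ 58.12
t = (x̄₁ - x̄₂) / SE = (46.15 - 47.00) / 2.6321 = -0.85 / 2.6321 = -0.323
p-value = 0.7479

Since p-value > α = 0.01, we fail to reject H₀.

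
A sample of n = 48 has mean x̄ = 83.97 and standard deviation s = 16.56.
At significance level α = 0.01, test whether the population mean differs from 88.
One-sample t-test:
H₀: μ = 88
H₁: μ ≠ 88
df = n - 1 = 47
t = (x̄ - μ₀) / (s/√n) = (83.97 - 88) / (16.56/√48) = -1.686
p-value = 0.0984

Since p-value > α = 0.01, we fail to reject H₀.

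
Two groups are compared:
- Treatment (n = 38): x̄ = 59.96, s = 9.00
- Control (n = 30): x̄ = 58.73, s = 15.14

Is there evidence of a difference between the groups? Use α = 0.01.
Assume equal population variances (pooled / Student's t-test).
Student's two-sample t-test (equal variances):
H₀: μ₁ = μ₂
H₁: μ₁ ≠ μ₂
df = n₁ + n₂ - 2 = 66
Pooled variance s_p² = [(n₁-1)s₁² + (n₂-1)s₂²] / (n₁ + n₂ - 2) = [(37)(9.00²) + (29)(15.14²)] / 66 = 146.1268
SE = √(s_p²(1/n₁ + 1/n₂)) = √(146.1268 × (1/38 + 1/30)) = 2.9523
t = (x̄₁ - x̄₂) / SE = (59.96 - 58.73) / 2.9523 = 1.23 / 2.9523 = 0.417
p-value = 0.6783

Since p-value > α = 0.01, we fail to reject H₀.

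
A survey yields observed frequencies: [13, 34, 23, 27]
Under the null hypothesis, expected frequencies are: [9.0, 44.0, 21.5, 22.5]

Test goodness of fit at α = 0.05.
Chi-square goodness of fit test:
H₀: observed counts match expected distribution
H₁: observed counts differ from expected distribution
df = k - 1 = 3
χ² = Σ(O - E)²/E
   = (13 - 9.0)²/9.0 + (34 - 44.0)²/44.0 + (23 - 21.5)²/21.5 + (27 - 22.5)²/22.5
   = 1.778 + 2.273 + 0.105 + 0.900
   = 5.06
p-value = 0.1678

Since p-value > α = 0.05, we fail to reject H₀.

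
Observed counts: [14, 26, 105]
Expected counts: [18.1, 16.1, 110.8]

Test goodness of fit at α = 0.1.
Chi-square goodness of fit test:
H₀: observed counts match expected distribution
H₁: observed counts differ from expected distribution
df = k - 1 = 2
χ² = Σ(O - E)²/E
   = (14 - 18.1)²/18.1 + (26 - 16.1)²/16.1 + (105 - 110.8)²/110.8
   = 0.929 + 6.088 + 0.304
   = 7.32
p-value = 0.0257

Since p-value < α = 0.1, we reject H₀.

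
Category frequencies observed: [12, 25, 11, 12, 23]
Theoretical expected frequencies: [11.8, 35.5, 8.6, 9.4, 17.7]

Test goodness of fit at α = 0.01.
Chi-square goodness of fit test:
H₀: observed counts match expected distribution
H₁: observed counts differ from expected distribution
df = k - 1 = 4
χ² = Σ(O - E)²/E
   = (12 - 11.8)²/11.8 + (25 - 35.5)²/35.5 + (11 - 8.6)²/8.6 + (12 - 9.4)²/9.4 + (23 - 17.7)²/17.7
   = 0.003 + 3.106 + 0.670 + 0.719 + 1.587
   = 6.08
p-value = 0.1929

Since p-value > α = 0.01, we fail to reject H₀.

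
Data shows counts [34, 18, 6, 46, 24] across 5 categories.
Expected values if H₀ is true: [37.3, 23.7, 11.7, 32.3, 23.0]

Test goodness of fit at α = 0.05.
Chi-square goodness of fit test:
H₀: observed counts match expected distribution
H₁: observed counts differ from expected distribution
df = k - 1 = 4
χ² = Σ(O - E)²/E
   = (34 - 37.3)²/37.3 + (18 - 23.7)²/23.7 + (6 - 11.7)²/11.7 + (46 - 32.3)²/32.3 + (24 - 23.0)²/23.0
   = 0.292 + 1.371 + 2.777 + 5.811 + 0.043
   = 10.29
p-value = 0.0358

Since p-value < α = 0.05, we reject H₀.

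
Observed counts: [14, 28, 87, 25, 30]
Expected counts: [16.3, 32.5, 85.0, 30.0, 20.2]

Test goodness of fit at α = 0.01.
Chi-square goodness of fit test:
H₀: observed counts match expected distribution
H₁: observed counts differ from expected distribution
df = k - 1 = 4
χ² = Σ(O - E)²/E
   = (14 - 16.3)²/16.3 + (28 - 32.5)²/32.5 + (87 - 85.0)²/85.0 + (25 - 30.0)²/30.0 + (30 - 20.2)²/20.2
   = 0.325 + 0.623 + 0.047 + 0.833 + 4.754
   = 6.58
p-value = 0.1597

Since p-value > α = 0.01, we fail to reject H₀.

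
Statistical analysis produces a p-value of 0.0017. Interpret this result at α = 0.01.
Since p = 0.0017 < α = 0.01, reject H₀.
There is sufficient evidence to reject the null hypothesis; the result is statistically significant at the 0.01 level.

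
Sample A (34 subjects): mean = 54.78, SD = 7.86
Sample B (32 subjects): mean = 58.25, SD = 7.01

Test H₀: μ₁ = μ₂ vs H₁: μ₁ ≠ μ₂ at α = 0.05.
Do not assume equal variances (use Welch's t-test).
Welch's two-sample t-test:
H₀: μ₁ = μ₂
H₁: μ₁ ≠ μ₂
s₁²/n₁ = 7.86²/34 = 1.8170,  s₂²/n₂ = 7.01²/32 = 1.5356
SE = √(s₁²/n₁ + s₂²/n₂) = √(1.8170 + 1.5356) = 1.8310
df (Welch-Satterthwaite) = (s₁²/n₁ + s₂²/n₂)² / [(s₁²/n₁)²/(n₁-1) + (s₂²/n₂)²/(n₂-1)] ≈ 63.82
t = (x̄₁ - x̄₂) / SE = (54.78 - 58.25) / 1.8310 = -3.47 / 1.8310 = -1.895
p-value = 0.0626

Since p-value > α = 0.05, we fail to reject H₀.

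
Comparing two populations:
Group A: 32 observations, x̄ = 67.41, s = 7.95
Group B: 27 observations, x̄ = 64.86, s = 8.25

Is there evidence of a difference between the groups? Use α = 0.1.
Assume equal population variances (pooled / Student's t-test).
Student's two-sample t-test (equal variances):
H₀: μ₁ = μ₂
H₁: μ₁ ≠ μ₂
df = n₁ + n₂ - 2 = 57
Pooled variance s_p² = [(n₁-1)s₁² + (n₂-1)s₂²] / (n₁ + n₂ - 2) = [(31)(7.95²) + (26)(8.25²)] / 57 = 65.4193
SE = √(s_p²(1/n₁ + 1/n₂)) = √(65.4193 × (1/32 + 1/27)) = 2.1136
t = (x̄₁ - x̄₂) / SE = (67.41 - 64.86) / 2.1136 = 2.55 / 2.1136 = 1.206
p-value = 0.2326

Since p-value > α = 0.1, we fail to reject H₀.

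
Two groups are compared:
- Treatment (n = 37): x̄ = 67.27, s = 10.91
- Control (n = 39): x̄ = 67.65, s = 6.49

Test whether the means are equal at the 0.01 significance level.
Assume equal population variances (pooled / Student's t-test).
Student's two-sample t-test (equal variances):
H₀: μ₁ = μ₂
H₁: μ₁ ≠ μ₂
df = n₁ + n₂ - 2 = 74
Pooled variance s_p² = [(n₁-1)s₁² + (n₂-1)s₂²] / (n₁ + n₂ - 2) = [(36)(10.91²) + (38)(6.49²)] / 74 = 79.5348
SE = √(s_p²(1/n₁ + 1/n₂)) = √(79.5348 × (1/37 + 1/39)) = 2.0467
t = (x̄₁ - x̄₂) / SE = (67.27 - 67.65) / 2.0467 = -0.38 / 2.0467 = -0.186
p-value = 0.8532

Since p-value > α = 0.01, we fail to reject H₀.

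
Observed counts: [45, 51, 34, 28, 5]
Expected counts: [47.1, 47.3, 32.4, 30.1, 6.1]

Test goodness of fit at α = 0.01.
Chi-square goodness of fit test:
H₀: observed counts match expected distribution
H₁: observed counts differ from expected distribution
df = k - 1 = 4
χ² = Σ(O - E)²/E
   = (45 - 47.1)²/47.1 + (51 - 47.3)²/47.3 + (34 - 32.4)²/32.4 + (28 - 30.1)²/30.1 + (5 - 6.1)²/6.1
   = 0.094 + 0.289 + 0.079 + 0.147 + 0.198
   = 0.81
p-value = 0.9375

Since p-value > α = 0.01, we fail to reject H₀.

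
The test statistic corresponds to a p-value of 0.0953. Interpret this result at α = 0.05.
Since p = 0.0953 > α = 0.05, fail to reject H₀.
There is insufficient evidence to reject the null hypothesis; the result is not statistically significant at the 0.05 level.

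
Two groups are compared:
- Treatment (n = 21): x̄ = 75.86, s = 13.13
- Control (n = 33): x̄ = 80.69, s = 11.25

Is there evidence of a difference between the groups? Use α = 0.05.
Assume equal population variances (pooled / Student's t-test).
Student's two-sample t-test (equal variances):
H₀: μ₁ = μ₂
H₁: μ₁ ≠ μ₂
df = n₁ + n₂ - 2 = 52
Pooled variance s_p² = [(n₁-1)s₁² + (n₂-1)s₂²] / (n₁ + n₂ - 2) = [(20)(13.13²) + (32)(11.25²)] / 52 = 144.1911
SE = √(s_p²(1/n₁ + 1/n₂)) = √(144.1911 × (1/21 + 1/33)) = 3.3520
t = (x̄₁ - x̄₂) / SE = (75.86 - 80.69) / 3.3520 = -4.83 / 3.3520 = -1.441
p-value = 0.1556

Since p-value > α = 0.05, we fail to reject H₀.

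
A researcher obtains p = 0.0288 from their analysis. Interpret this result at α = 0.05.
Since p = 0.0288 < α = 0.05, reject H₀.
There is sufficient evidence to reject the null hypothesis; the result is statistically significant at the 0.05 level.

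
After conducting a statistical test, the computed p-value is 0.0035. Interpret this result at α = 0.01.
Since p = 0.0035 < α = 0.01, reject H₀.
There is sufficient evidence to reject the null hypothesis; the result is statistically significant at the 0.01 level.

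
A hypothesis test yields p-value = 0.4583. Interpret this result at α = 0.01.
Since p = 0.4583 > α = 0.01, fail to reject H₀.
There is insufficient evidence to reject the null hypothesis; the result is not statistically significant at the 0.01 level.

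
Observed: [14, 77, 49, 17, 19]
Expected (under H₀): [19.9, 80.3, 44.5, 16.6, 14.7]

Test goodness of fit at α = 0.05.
Chi-square goodness of fit test:
H₀: observed counts match expected distribution
H₁: observed counts differ from expected distribution
df = k - 1 = 4
χ² = Σ(O - E)²/E
   = (14 - 19.9)²/19.9 + (77 - 80.3)²/80.3 + (49 - 44.5)²/44.5 + (17 - 16.6)²/16.6 + (19 - 14.7)²/14.7
   = 1.749 + 0.136 + 0.455 + 0.010 + 1.258
   = 3.61
p-value = 0.4617

Since p-value > α = 0.05, we fail to reject H₀.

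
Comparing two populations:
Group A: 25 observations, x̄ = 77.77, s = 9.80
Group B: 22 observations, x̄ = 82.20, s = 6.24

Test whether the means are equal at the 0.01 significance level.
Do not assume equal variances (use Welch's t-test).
Welch's two-sample t-test:
H₀: μ₁ = μ₂
H₁: μ₁ ≠ μ₂
s₁²/n₁ = 9.80²/25 = 3.8416,  s₂²/n₂ = 6.24²/22 = 1.7699
SE = √(s₁²/n₁ + s₂²/n₂) = √(3.8416 + 1.7699) = 2.3689
df (Welch-Satterthwaite) = (s₁²/n₁ + s₂²/n₂)² / [(s₁²/n₁)²/(n₁-1) + (s₂²/n₂)²/(n₂-1)] ≈ 41.21
t = (x̄₁ - x̄₂) / SE = (77.77 - 82.20) / 2.3689 = -4.43 / 2.3689 = -1.870
p-value = 0.0686

Since p-value > α = 0.01, we fail to reject H₀.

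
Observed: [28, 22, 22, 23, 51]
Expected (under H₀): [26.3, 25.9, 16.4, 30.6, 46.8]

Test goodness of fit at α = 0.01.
Chi-square goodness of fit test:
H₀: observed counts match expected distribution
H₁: observed counts differ from expected distribution
df = k - 1 = 4
χ² = Σ(O - E)²/E
   = (28 - 26.3)²/26.3 + (22 - 25.9)²/25.9 + (22 - 16.4)²/16.4 + (23 - 30.6)²/30.6 + (51 - 46.8)²/46.8
   = 0.110 + 0.587 + 1.912 + 1.888 + 0.377
   = 4.87
p-value = 0.3005

Since p-value > α = 0.01, we fail to reject H₀.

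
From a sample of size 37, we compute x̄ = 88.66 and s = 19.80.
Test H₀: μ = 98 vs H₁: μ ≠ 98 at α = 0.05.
One-sample t-test:
H₀: μ = 98
H₁: μ ≠ 98
df = n - 1 = 36
t = (x̄ - μ₀) / (s/√n) = (88.66 - 98) / (19.80/√37) = -2.869
p-value = 0.0068

Since p-value < α = 0.05, we reject H₀.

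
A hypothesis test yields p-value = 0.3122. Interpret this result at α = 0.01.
Since p = 0.3122 > α = 0.01, fail to reject H₀.
There is insufficient evidence to reject the null hypothesis; the result is not statistically significant at the 0.01 level.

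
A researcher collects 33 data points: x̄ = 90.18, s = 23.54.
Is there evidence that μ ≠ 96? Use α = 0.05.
One-sample t-test:
H₀: μ = 96
H₁: μ ≠ 96
df = n - 1 = 32
t = (x̄ - μ₀) / (s/√n) = (90.18 - 96) / (23.54/√33) = -1.420
p-value = 0.1652

Since p-value > α = 0.05, we fail to reject H₀.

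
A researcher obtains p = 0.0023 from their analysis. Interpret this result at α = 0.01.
Since p = 0.0023 < α = 0.01, reject H₀.
There is sufficient evidence to reject the null hypothesis; the result is statistically significant at the 0.01 level.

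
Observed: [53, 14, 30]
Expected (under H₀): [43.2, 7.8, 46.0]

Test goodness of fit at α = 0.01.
Chi-square goodness of fit test:
H₀: observed counts match expected distribution
H₁: observed counts differ from expected distribution
df = k - 1 = 2
χ² = Σ(O - E)²/E
   = (53 - 43.2)²/43.2 + (14 - 7.8)²/7.8 + (30 - 46.0)²/46.0
   = 2.223 + 4.928 + 5.565
   = 12.72
p-value = 0.0017

Since p-value < α = 0.01, we reject H₀.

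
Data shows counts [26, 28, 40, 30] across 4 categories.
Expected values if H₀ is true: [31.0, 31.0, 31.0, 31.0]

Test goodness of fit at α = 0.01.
Chi-square goodness of fit test:
H₀: observed counts match expected distribution
H₁: observed counts differ from expected distribution
df = k - 1 = 3
χ² = Σ(O - E)²/E
   = (26 - 31.0)²/31.0 + (28 - 31.0)²/31.0 + (40 - 31.0)²/31.0 + (30 - 31.0)²/31.0
   = 0.806 + 0.290 + 2.613 + 0.032
   = 3.74
p-value = 0.2907

Since p-value > α = 0.01, we fail to reject H₀.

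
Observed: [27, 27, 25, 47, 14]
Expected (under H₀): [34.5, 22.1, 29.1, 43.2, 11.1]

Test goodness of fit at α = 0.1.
Chi-square goodness of fit test:
H₀: observed counts match expected distribution
H₁: observed counts differ from expected distribution
df = k - 1 = 4
χ² = Σ(O - E)²/E
   = (27 - 34.5)²/34.5 + (27 - 22.1)²/22.1 + (25 - 29.1)²/29.1 + (47 - 43.2)²/43.2 + (14 - 11.1)²/11.1
   = 1.630 + 1.086 + 0.578 + 0.334 + 0.758
   = 4.39
p-value = 0.3562

Since p-value > α = 0.1, we fail to reject H₀.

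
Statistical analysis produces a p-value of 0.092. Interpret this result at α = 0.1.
Since p = 0.092 < α = 0.1, reject H₀.
There is sufficient evidence to reject the null hypothesis; the result is statistically significant at the 0.1 level.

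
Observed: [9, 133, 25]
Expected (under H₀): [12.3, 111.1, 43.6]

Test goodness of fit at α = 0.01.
Chi-square goodness of fit test:
H₀: observed counts match expected distribution
H₁: observed counts differ from expected distribution
df = k - 1 = 2
χ² = Σ(O - E)²/E
   = (9 - 12.3)²/12.3 + (133 - 111.1)²/111.1 + (25 - 43.6)²/43.6
   = 0.885 + 4.317 + 7.935
   = 13.14
p-value = 0.0014

Since p-value < α = 0.01, we reject H₀.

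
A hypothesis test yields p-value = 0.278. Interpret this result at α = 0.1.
Since p = 0.278 > α = 0.1, fail to reject H₀.
There is insufficient evidence to reject the null hypothesis; the result is not statistically significant at the 0.1 level.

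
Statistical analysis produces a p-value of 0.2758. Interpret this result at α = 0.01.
Since p = 0.2758 > α = 0.01, fail to reject H₀.
There is insufficient evidence to reject the null hypothesis; the result is not statistically significant at the 0.01 level.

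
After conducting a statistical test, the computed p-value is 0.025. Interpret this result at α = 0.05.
Since p = 0.025 < α = 0.05, reject H₀.
There is sufficient evidence to reject the null hypothesis; the result is statistically significant at the 0.05 level.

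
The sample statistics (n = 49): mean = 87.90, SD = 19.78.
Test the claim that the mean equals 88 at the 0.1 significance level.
One-sample t-test:
H₀: μ = 88
H₁: μ ≠ 88
df = n - 1 = 48
t = (x̄ - μ₀) / (s/√n) = (87.90 - 88) / (19.78/√49) = -0.035
p-value = 0.9719

Since p-value > α = 0.1, we fail to reject H₀.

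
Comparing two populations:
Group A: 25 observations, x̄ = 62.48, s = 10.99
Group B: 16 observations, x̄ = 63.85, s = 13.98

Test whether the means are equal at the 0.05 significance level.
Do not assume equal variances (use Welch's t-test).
Welch's two-sample t-test:
H₀: μ₁ = μ₂
H₁: μ₁ ≠ μ₂
s₁²/n₁ = 10.99²/25 = 4.8312,  s₂²/n₂ = 13.98²/16 = 12.2150
SE = √(s₁²/n₁ + s₂²/n₂) = √(4.8312 + 12.2150) = 4.1287
df (Welch-Satterthwaite) = (s₁²/n₁ + s₂²/n₂)² / [(s₁²/n₁)²/(n₁-1) + (s₂²/n₂)²/(n₂-1)] ≈ 26.61
t = (x̄₁ - x̄₂) / SE = (62.48 - 63.85) / 4.1287 = -1.37 / 4.1287 = -0.332
p-value = 0.7426

Since p-value > α = 0.05, we fail to reject H₀.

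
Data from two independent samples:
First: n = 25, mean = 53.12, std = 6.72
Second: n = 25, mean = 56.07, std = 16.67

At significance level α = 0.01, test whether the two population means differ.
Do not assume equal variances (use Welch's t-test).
Welch's two-sample t-test:
H₀: μ₁ = μ₂
H₁: μ₁ ≠ μ₂
s₁²/n₁ = 6.72²/25 = 1.8063,  s₂²/n₂ = 16.67²/25 = 11.1156
SE = √(s₁²/n₁ + s₂²/n₂) = √(1.8063 + 11.1156) = 3.5947
df (Welch-Satterthwaite) = (s₁²/n₁ + s₂²/n₂)² / [(s₁²/n₁)²/(n₁-1) + (s₂²/n₂)²/(n₂-1)] ≈ 31.60
t = (x̄₁ - x̄₂) / SE = (53.12 - 56.07) / 3.5947 = -2.95 / 3.5947 = -0.821
p-value = 0.4180

Since p-value > α = 0.01, we fail to reject H₀.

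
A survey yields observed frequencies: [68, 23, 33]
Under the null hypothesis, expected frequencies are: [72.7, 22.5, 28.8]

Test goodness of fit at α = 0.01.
Chi-square goodness of fit test:
H₀: observed counts match expected distribution
H₁: observed counts differ from expected distribution
df = k - 1 = 2
χ² = Σ(O - E)²/E
   = (68 - 72.7)²/72.7 + (23 - 22.5)²/22.5 + (33 - 28.8)²/28.8
   = 0.304 + 0.011 + 0.612
   = 0.93
p-value = 0.6289

Since p-value > α = 0.01, we fail to reject H₀.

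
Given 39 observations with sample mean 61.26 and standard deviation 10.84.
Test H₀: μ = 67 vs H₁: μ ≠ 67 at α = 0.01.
One-sample t-test:
H₀: μ = 67
H₁: μ ≠ 67
df = n - 1 = 38
t = (x̄ - μ₀) / (s/√n) = (61.26 - 67) / (10.84/√39) = -3.307
p-value = 0.0021

Since p-value < α = 0.01, we reject H₀.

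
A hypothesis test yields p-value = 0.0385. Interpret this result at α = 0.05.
Since p = 0.0385 < α = 0.05, reject H₀.
There is sufficient evidence to reject the null hypothesis; the result is statistically significant at the 0.05 level.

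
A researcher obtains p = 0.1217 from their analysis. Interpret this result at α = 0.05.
Since p = 0.1217 > α = 0.05, fail to reject H₀.
There is insufficient evidence to reject the null hypothesis; the result is not statistically significant at the 0.05 level.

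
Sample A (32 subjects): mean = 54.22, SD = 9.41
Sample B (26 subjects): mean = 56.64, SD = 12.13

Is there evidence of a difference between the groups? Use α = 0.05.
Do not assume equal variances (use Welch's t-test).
Welch's two-sample t-test:
H₀: μ₁ = μ₂
H₁: μ₁ ≠ μ₂
s₁²/n₁ = 9.41²/32 = 2.7671,  s₂²/n₂ = 12.13²/26 = 5.6591
SE = √(s₁²/n₁ + s₂²/n₂) = √(2.7671 + 5.6591) = 2.9028
df (Welch-Satterthwaite) = (s₁²/n₁ + s₂²/n₂)² / [(s₁²/n₁)²/(n₁-1) + (s₂²/n₂)²/(n₂-1)] ≈ 46.47
t = (x̄₁ - x̄₂) / SE = (54.22 - 56.64) / 2.9028 = -2.42 / 2.9028 = -0.834
p-value = 0.4087

Since p-value > α = 0.05, we fail to reject H₀.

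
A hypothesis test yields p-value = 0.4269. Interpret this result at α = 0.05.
Since p = 0.4269 > α = 0.05, fail to reject H₀.
There is insufficient evidence to reject the null hypothesis; the result is not statistically significant at the 0.05 level.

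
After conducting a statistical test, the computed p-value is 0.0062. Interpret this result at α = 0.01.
Since p = 0.0062 < α = 0.01, reject H₀.
There is sufficient evidence to reject the null hypothesis; the result is statistically significant at the 0.01 level.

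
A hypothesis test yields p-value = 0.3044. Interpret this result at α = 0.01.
Since p = 0.3044 > α = 0.01, fail to reject H₀.
There is insufficient evidence to reject the null hypothesis; the result is not statistically significant at the 0.01 level.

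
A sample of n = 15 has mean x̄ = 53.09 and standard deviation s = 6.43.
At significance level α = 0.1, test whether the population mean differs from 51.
One-sample t-test:
H₀: μ = 51
H₁: μ ≠ 51
df = n - 1 = 14
t = (x̄ - μ₀) / (s/√n) = (53.09 - 51) / (6.43/√15) = 1.259
p-value = 0.2287

Since p-value > α = 0.1, we fail to reject H₀.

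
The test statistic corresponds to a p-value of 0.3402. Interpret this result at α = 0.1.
Since p = 0.3402 > α = 0.1, fail to reject H₀.
There is insufficient evidence to reject the null hypothesis; the result is not statistically significant at the 0.1 level.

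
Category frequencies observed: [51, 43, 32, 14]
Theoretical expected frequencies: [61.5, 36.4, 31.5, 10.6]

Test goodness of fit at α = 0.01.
Chi-square goodness of fit test:
H₀: observed counts match expected distribution
H₁: observed counts differ from expected distribution
df = k - 1 = 3
χ² = Σ(O - E)²/E
   = (51 - 61.5)²/61.5 + (43 - 36.4)²/36.4 + (32 - 31.5)²/31.5 + (14 - 10.6)²/10.6
   = 1.793 + 1.197 + 0.008 + 1.091
   = 4.09
p-value = 0.2521

Since p-value > α = 0.01, we fail to reject H₀.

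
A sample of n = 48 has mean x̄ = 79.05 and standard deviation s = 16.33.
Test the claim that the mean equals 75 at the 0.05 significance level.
One-sample t-test:
H₀: μ = 75
H₁: μ ≠ 75
df = n - 1 = 47
t = (x̄ - μ₀) / (s/√n) = (79.05 - 75) / (16.33/√48) = 1.718
p-value = 0.0923

Since p-value > α = 0.05, we fail to reject H₀.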